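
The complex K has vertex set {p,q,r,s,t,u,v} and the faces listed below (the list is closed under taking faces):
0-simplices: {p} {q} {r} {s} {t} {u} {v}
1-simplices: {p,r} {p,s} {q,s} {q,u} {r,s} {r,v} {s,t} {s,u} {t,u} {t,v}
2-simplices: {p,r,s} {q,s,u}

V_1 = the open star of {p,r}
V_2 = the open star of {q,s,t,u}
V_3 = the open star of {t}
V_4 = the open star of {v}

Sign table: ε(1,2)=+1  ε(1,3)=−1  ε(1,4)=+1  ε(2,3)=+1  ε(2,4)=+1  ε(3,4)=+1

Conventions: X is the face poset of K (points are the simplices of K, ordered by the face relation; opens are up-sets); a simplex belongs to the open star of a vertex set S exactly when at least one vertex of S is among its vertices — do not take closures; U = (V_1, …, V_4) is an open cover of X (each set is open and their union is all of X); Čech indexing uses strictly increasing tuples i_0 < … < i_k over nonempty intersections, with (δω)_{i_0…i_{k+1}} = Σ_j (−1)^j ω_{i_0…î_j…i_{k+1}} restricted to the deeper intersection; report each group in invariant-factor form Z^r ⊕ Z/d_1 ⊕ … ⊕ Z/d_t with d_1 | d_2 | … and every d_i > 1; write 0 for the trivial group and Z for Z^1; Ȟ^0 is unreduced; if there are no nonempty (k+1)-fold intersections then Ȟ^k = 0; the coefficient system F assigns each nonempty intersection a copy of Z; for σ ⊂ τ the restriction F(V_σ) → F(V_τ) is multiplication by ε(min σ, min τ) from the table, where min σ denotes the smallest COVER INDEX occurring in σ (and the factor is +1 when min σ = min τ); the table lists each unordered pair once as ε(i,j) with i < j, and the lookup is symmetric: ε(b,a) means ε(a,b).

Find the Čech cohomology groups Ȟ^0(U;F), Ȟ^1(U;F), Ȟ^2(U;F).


nerve simplices:
  V1={{p},{r},{p,r},{p,s},{r,s},{r,v},{p,r,s}} V2={{q},{s},{t},{u},{p,s},{q,s},{q,u},{r,s},{s,t},{s,u},{t,u},{t,v},{p,r,s},{q,s,u}} V3={{t},{s,t},{t,u},{t,v}} V4={{v},{r,v},{t,v}}
  V12={{p,s},{r,s},{p,r,s}} V14={{r,v}} V23={{t},{s,t},{t,u},{t,v}} V24={{t,v}} V34={{t,v}}
  V234={{t,v}}
C dims 4,5,1; δ0: rk 3, SNF 1^3; δ1: rk 1, SNF 1^1
degree 0: 4−3−0 = 1 → Ȟ^0 ≅ Z
degree 1: 5−1−3 = 1 → Ȟ^1 ≅ Z
degree 2: 1−0−1 = 0 → Ȟ^2 ≅ 0

Ȟ^0 ≅ Z, Ȟ^1 ≅ Z and Ȟ^2 ≅ 0


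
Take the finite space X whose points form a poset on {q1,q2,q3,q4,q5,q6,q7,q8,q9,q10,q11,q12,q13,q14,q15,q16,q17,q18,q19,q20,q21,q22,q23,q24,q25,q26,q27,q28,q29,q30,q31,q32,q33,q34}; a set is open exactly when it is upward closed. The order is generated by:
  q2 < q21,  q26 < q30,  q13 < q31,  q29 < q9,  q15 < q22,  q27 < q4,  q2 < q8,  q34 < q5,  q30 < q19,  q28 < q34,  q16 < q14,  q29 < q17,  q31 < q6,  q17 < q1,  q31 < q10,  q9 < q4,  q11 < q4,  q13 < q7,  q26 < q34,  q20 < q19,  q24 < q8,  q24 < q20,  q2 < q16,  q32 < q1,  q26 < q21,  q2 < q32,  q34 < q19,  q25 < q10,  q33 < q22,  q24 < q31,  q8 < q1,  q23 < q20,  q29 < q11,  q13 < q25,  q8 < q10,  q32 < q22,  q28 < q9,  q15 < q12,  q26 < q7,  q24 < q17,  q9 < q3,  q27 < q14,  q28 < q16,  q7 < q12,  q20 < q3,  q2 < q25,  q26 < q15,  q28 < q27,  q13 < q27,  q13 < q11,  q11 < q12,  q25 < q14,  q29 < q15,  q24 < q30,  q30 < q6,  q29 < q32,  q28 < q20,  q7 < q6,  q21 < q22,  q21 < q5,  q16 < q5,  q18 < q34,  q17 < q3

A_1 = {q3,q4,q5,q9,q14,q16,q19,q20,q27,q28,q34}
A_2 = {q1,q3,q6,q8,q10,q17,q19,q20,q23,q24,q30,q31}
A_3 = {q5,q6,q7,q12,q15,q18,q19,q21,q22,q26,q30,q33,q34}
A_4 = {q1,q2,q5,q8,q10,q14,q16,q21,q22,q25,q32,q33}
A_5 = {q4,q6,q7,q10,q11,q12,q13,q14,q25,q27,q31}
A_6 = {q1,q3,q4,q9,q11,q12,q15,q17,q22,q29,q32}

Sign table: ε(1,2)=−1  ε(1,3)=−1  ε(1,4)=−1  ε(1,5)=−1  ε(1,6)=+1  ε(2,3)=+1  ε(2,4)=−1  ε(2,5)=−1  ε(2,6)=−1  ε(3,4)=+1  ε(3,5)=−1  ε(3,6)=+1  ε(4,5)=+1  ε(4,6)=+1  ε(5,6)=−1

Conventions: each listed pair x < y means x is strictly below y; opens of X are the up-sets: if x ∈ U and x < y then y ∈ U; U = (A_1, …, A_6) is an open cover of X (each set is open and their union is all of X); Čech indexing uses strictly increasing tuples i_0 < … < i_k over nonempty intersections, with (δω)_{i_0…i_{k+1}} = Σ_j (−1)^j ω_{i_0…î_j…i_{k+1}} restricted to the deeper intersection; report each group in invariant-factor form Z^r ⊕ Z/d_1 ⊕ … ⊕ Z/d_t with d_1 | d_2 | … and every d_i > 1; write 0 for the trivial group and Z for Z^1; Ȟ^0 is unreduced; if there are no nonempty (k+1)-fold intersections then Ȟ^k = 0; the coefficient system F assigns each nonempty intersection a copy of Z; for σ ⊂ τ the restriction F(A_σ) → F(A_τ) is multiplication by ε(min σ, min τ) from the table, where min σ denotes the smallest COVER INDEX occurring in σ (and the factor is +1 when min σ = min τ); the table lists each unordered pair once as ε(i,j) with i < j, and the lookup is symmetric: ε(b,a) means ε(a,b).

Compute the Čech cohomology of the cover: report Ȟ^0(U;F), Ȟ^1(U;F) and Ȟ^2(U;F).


Ȟ^0 = 0; Ȟ^1 = Z/2; Ȟ^2 = Z

nerve of the cover:
  A12={q3,q19,q20} A13={q5,q19,q34} A14={q5,q14,q16} A15={q4,q14,q27} A16={q3,q4,q9} A23={q6,q19,q30} A24={q1,q8,q10} A25={q6,q10,q31} A26={q1,q3,q17} A34={q5,q21,q22,q33} A35={q6,q7,q12} A36={q12,q15,q22} A45={q10,q14,q25} A46={q1,q22,q32} A56={q4,q11,q12}
  A123={q19} A126={q3} A134={q5} A145={q14} A156={q4} A235={q6} A245={q10} A246={q1} A346={q22} A356={q12}
C dims 6,15,10; δ0: rk 6, SNF 1^5·2; δ1: rk 9, SNF 1^9
Ȟ^0 = (6 − 6) − 0 = 0, so Ȟ^0 ≅ 0
Ȟ^1 = (15 − 9) − 6 = 0 plus torsion [2], so Ȟ^1 ≅ Z/2
Ȟ^2 = (10 − 0) − 9 = 1, so Ȟ^2 ≅ Z


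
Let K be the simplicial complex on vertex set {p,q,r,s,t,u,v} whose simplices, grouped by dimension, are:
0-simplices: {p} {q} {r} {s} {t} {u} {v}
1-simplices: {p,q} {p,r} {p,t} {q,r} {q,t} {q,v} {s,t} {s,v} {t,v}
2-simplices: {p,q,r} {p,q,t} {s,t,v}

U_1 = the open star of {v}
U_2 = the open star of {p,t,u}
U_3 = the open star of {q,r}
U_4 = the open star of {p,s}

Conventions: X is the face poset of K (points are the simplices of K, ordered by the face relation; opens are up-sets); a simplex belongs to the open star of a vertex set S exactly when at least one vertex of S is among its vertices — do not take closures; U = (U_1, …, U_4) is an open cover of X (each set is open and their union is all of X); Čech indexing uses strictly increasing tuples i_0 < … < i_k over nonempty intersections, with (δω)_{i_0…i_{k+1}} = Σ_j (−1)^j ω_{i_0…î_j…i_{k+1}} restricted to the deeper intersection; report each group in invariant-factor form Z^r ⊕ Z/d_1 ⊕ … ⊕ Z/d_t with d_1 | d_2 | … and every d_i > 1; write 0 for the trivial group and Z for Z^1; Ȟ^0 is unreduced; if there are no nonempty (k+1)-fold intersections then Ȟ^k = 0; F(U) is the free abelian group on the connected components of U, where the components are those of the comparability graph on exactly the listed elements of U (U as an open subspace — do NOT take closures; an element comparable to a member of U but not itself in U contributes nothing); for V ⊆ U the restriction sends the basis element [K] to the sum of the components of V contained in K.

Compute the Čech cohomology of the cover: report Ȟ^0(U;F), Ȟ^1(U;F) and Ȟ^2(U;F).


Ȟ^0 = Z^2, Ȟ^1 = Z, Ȟ^2 = 0

nonempty intersections:
  U1={{v},{q,v},{s,v},{t,v},{s,t,v}} U2={{p},{t},{u},{p,q},{p,r},{p,t},{q,t},{s,t},{t,v},{p,q,r},{p,q,t},{s,t,v}} U3={{q},{r},{p,q},{p,r},{q,r},{q,t},{q,v},{p,q,r},{p,q,t}} U4={{p},{s},{p,q},{p,r},{p,t},{s,t},{s,v},{p,q,r},{p,q,t},{s,t,v}}
  U12={{t,v},{s,t,v}} U13={{q,v}} U14={{s,v},{s,t,v}} U23={{p,q},{p,r},{q,t},{p,q,r},{p,q,t}} U24={{p},{p,q},{p,r},{p,t},{s,t},{p,q,r},{p,q,t},{s,t,v}} U34={{p,q},{p,r},{p,q,r},{p,q,t}}
  U124={{s,t,v}} U234={{p,q},{p,r},{p,q,r},{p,q,t}}
components per intersection:
  U1: {{v},{q,v},{s,v},{t,v},{s,t,v}}
  U2: {{p},{t},{p,q},{p,r},{p,t},{q,t},{s,t},{t,v},{p,q,r},{p,q,t},{s,t,v}} {{u}}
  U3: {{q},{r},{p,q},{p,r},{q,r},{q,t},{q,v},{p,q,r},{p,q,t}}
  U4: {{p},{p,q},{p,r},{p,t},{p,q,r},{p,q,t}} {{s},{s,t},{s,v},{s,t,v}}
  U12: {{t,v},{s,t,v}}
  U13: {{q,v}}
  U14: {{s,v},{s,t,v}}
  U23: {{p,q},{p,r},{q,t},{p,q,r},{p,q,t}}
  U24: {{p},{p,q},{p,r},{p,t},{p,q,r},{p,q,t}} {{s,t},{s,t,v}}
  U34: {{p,q},{p,r},{p,q,r},{p,q,t}}
  U124: {{s,t,v}}
  U234: {{p,q},{p,r},{p,q,r},{p,q,t}}
C dims 6,7,2; δ0: rk 4, SNF 1^4; δ1: rk 2, SNF 1^2
Ȟ^0: (6−4)−0=2 ⇒ Z^2
Ȟ^1: (7−2)−4=1 ⇒ Z
Ȟ^2: (2−0)−2=0 ⇒ 0


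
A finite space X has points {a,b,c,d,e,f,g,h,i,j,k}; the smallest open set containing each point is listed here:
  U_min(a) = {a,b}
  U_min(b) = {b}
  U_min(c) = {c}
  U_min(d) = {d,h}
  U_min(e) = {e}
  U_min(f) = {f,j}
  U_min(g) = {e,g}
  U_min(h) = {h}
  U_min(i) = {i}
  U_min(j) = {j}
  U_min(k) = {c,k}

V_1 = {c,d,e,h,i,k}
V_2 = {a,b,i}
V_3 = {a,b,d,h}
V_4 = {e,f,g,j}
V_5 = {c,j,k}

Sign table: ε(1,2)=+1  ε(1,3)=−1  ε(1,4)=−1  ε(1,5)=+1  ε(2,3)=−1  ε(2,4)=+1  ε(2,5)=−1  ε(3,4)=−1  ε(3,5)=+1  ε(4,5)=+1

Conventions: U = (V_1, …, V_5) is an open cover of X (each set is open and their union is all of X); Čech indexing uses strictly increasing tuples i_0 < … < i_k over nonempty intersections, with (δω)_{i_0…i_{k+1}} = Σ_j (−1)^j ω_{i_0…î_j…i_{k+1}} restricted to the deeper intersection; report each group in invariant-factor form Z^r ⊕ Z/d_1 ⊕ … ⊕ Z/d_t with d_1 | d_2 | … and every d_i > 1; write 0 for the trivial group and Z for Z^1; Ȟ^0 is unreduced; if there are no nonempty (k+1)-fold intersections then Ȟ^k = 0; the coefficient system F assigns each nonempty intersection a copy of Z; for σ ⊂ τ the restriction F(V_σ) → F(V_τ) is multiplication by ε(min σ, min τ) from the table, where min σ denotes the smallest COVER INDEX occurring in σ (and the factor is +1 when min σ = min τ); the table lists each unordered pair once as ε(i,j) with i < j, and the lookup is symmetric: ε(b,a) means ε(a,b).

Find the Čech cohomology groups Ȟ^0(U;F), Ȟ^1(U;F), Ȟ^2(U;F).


Ȟ^0 = 0, Ȟ^1 = Z ⊕ Z/2 and Ȟ^2 = 0

nerve of the cover:
  V12={i} V13={d,h} V14={e} V15={c,k} V23={a,b} V45={j}
C dims 5,6; δ0: rk 5, SNF 1^4·2
Ȟ^0 = (5 − 5) − 0 = 0, so Ȟ^0 ≅ 0
Ȟ^1 = (6 − 0) − 5 = 1 plus torsion [2], so Ȟ^1 ≅ Z ⊕ Z/2
Ȟ^2 = (0 − 0) − 0 = 0, so Ȟ^2 ≅ 0


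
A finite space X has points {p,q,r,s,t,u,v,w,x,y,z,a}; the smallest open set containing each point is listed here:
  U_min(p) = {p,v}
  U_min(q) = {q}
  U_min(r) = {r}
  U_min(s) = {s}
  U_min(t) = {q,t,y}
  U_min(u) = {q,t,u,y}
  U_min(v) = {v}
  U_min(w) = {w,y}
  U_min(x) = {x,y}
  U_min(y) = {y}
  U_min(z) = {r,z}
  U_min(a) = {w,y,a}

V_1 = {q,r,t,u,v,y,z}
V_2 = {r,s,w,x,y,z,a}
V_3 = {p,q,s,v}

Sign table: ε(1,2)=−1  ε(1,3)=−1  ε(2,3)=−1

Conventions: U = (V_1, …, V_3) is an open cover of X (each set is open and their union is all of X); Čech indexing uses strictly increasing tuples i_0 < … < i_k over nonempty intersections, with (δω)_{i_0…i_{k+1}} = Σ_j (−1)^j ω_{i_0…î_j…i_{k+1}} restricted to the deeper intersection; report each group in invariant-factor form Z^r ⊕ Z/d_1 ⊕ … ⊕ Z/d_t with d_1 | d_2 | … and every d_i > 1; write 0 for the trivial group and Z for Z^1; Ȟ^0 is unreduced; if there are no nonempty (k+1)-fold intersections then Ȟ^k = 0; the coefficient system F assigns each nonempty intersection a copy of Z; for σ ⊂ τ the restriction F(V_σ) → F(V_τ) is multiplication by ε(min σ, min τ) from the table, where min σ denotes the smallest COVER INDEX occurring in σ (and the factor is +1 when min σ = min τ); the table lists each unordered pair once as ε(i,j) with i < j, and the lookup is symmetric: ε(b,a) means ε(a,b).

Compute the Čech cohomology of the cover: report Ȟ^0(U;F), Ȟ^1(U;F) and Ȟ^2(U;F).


Ȟ^0 = 0, Ȟ^1 = Z/2 and Ȟ^2 = 0

nerve simplices:
  V12={r,y,z} V13={q,v} V23={s}
C dims 3,3; δ0: rk 3, SNF 1^2·2
degree 0: 3−3−0 = 0 → Ȟ^0 ≅ 0
degree 1: 3−0−3 = 0 plus torsion [2] → Ȟ^1 ≅ Z/2
degree 2: 0−0−0 = 0 → Ȟ^2 ≅ 0


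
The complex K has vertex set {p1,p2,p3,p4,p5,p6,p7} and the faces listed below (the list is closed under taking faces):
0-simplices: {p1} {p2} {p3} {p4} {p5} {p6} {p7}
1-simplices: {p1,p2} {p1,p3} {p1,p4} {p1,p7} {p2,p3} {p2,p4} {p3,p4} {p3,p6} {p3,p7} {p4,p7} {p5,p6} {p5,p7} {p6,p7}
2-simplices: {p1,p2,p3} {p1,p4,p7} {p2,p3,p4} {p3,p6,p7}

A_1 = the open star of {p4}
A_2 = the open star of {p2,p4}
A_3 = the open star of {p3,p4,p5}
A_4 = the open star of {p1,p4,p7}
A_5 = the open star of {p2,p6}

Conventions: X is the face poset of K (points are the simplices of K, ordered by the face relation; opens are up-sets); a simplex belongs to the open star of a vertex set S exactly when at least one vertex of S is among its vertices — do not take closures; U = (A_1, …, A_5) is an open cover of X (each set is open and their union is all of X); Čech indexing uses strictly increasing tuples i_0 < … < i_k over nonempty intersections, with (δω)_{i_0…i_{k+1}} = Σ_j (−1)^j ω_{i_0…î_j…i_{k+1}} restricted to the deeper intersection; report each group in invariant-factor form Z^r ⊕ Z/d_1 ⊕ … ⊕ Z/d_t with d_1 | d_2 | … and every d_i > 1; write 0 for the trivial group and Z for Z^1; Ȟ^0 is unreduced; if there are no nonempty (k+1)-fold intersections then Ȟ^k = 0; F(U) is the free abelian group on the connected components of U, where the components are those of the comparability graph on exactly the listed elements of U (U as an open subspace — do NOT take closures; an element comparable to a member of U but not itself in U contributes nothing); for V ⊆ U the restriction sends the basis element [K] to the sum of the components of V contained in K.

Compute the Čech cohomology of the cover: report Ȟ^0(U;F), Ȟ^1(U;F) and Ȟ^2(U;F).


cover nerve:
  A1={{p4},{p1,p4},{p2,p4},{p3,p4},{p4,p7},{p1,p4,p7},{p2,p3,p4}} A2={{p2},{p4},{p1,p2},{p1,p4},{p2,p3},{p2,p4},{p3,p4},{p4,p7},{p1,p2,p3},{p1,p4,p7},{p2,p3,p4}} A3={{p3},{p4},{p5},{p1,p3},{p1,p4},{p2,p3},{p2,p4},{p3,p4},{p3,p6},{p3,p7},{p4,p7},{p5,p6},{p5,p7},{p1,p2,p3},{p1,p4,p7},{p2,p3,p4},{p3,p6,p7}} A4={{p1},{p4},{p7},{p1,p2},{p1,p3},{p1,p4},{p1,p7},{p2,p4},{p3,p4},{p3,p7},{p4,p7},{p5,p7},{p6,p7},{p1,p2,p3},{p1,p4,p7},{p2,p3,p4},{p3,p6,p7}} A5={{p2},{p6},{p1,p2},{p2,p3},{p2,p4},{p3,p6},{p5,p6},{p6,p7},{p1,p2,p3},{p2,p3,p4},{p3,p6,p7}}
  A12={{p4},{p1,p4},{p2,p4},{p3,p4},{p4,p7},{p1,p4,p7},{p2,p3,p4}} A13={{p4},{p1,p4},{p2,p4},{p3,p4},{p4,p7},{p1,p4,p7},{p2,p3,p4}} A14={{p4},{p1,p4},{p2,p4},{p3,p4},{p4,p7},{p1,p4,p7},{p2,p3,p4}} A15={{p2,p4},{p2,p3,p4}} A23={{p4},{p1,p4},{p2,p3},{p2,p4},{p3,p4},{p4,p7},{p1,p2,p3},{p1,p4,p7},{p2,p3,p4}} A24={{p4},{p1,p2},{p1,p4},{p2,p4},{p3,p4},{p4,p7},{p1,p2,p3},{p1,p4,p7},{p2,p3,p4}} A25={{p2},{p1,p2},{p2,p3},{p2,p4},{p1,p2,p3},{p2,p3,p4}} A34={{p4},{p1,p3},{p1,p4},{p2,p4},{p3,p4},{p3,p7},{p4,p7},{p5,p7},{p1,p2,p3},{p1,p4,p7},{p2,p3,p4},{p3,p6,p7}} A35={{p2,p3},{p2,p4},{p3,p6},{p5,p6},{p1,p2,p3},{p2,p3,p4},{p3,p6,p7}} A45={{p1,p2},{p2,p4},{p6,p7},{p1,p2,p3},{p2,p3,p4},{p3,p6,p7}}
  A123={{p4},{p1,p4},{p2,p4},{p3,p4},{p4,p7},{p1,p4,p7},{p2,p3,p4}} A124={{p4},{p1,p4},{p2,p4},{p3,p4},{p4,p7},{p1,p4,p7},{p2,p3,p4}} A125={{p2,p4},{p2,p3,p4}} A134={{p4},{p1,p4},{p2,p4},{p3,p4},{p4,p7},{p1,p4,p7},{p2,p3,p4}} A135={{p2,p4},{p2,p3,p4}} A145={{p2,p4},{p2,p3,p4}} A234={{p4},{p1,p4},{p2,p4},{p3,p4},{p4,p7},{p1,p2,p3},{p1,p4,p7},{p2,p3,p4}} A235={{p2,p3},{p2,p4},{p1,p2,p3},{p2,p3,p4}} A245={{p1,p2},{p2,p4},{p1,p2,p3},{p2,p3,p4}} A345={{p2,p4},{p1,p2,p3},{p2,p3,p4},{p3,p6,p7}}
  A1234={{p4},{p1,p4},{p2,p4},{p3,p4},{p4,p7},{p1,p4,p7},{p2,p3,p4}} A1235={{p2,p4},{p2,p3,p4}} A1245={{p2,p4},{p2,p3,p4}} A1345={{p2,p4},{p2,p3,p4}} A2345={{p2,p4},{p1,p2,p3},{p2,p3,p4}}
  A12345={{p2,p4},{p2,p3,p4}}
components per intersection:
  A1: {{p4},{p1,p4},{p2,p4},{p3,p4},{p4,p7},{p1,p4,p7},{p2,p3,p4}}
  A2: {{p2},{p4},{p1,p2},{p1,p4},{p2,p3},{p2,p4},{p3,p4},{p4,p7},{p1,p2,p3},{p1,p4,p7},{p2,p3,p4}}
  A3: {{p3},{p4},{p1,p3},{p1,p4},{p2,p3},{p2,p4},{p3,p4},{p3,p6},{p3,p7},{p4,p7},{p1,p2,p3},{p1,p4,p7},{p2,p3,p4},{p3,p6,p7}} {{p5},{p5,p6},{p5,p7}}
  A4: {{p1},{p4},{p7},{p1,p2},{p1,p3},{p1,p4},{p1,p7},{p2,p4},{p3,p4},{p3,p7},{p4,p7},{p5,p7},{p6,p7},{p1,p2,p3},{p1,p4,p7},{p2,p3,p4},{p3,p6,p7}}
  A5: {{p2},{p1,p2},{p2,p3},{p2,p4},{p1,p2,p3},{p2,p3,p4}} {{p6},{p3,p6},{p5,p6},{p6,p7},{p3,p6,p7}}
  A12: {{p4},{p1,p4},{p2,p4},{p3,p4},{p4,p7},{p1,p4,p7},{p2,p3,p4}}
  A13: {{p4},{p1,p4},{p2,p4},{p3,p4},{p4,p7},{p1,p4,p7},{p2,p3,p4}}
  A14: {{p4},{p1,p4},{p2,p4},{p3,p4},{p4,p7},{p1,p4,p7},{p2,p3,p4}}
  A15: {{p2,p4},{p2,p3,p4}}
  A23: {{p4},{p1,p4},{p2,p3},{p2,p4},{p3,p4},{p4,p7},{p1,p2,p3},{p1,p4,p7},{p2,p3,p4}}
  A24: {{p4},{p1,p4},{p2,p4},{p3,p4},{p4,p7},{p1,p4,p7},{p2,p3,p4}} {{p1,p2},{p1,p2,p3}}
  A25: {{p2},{p1,p2},{p2,p3},{p2,p4},{p1,p2,p3},{p2,p3,p4}}
  A34: {{p4},{p1,p4},{p2,p4},{p3,p4},{p4,p7},{p1,p4,p7},{p2,p3,p4}} {{p1,p3},{p1,p2,p3}} {{p3,p7},{p3,p6,p7}} {{p5,p7}}
  A35: {{p2,p3},{p2,p4},{p1,p2,p3},{p2,p3,p4}} {{p3,p6},{p3,p6,p7}} {{p5,p6}}
  A45: {{p1,p2},{p1,p2,p3}} {{p2,p4},{p2,p3,p4}} {{p6,p7},{p3,p6,p7}}
  A123: {{p4},{p1,p4},{p2,p4},{p3,p4},{p4,p7},{p1,p4,p7},{p2,p3,p4}}
  A124: {{p4},{p1,p4},{p2,p4},{p3,p4},{p4,p7},{p1,p4,p7},{p2,p3,p4}}
  A125: {{p2,p4},{p2,p3,p4}}
  A134: {{p4},{p1,p4},{p2,p4},{p3,p4},{p4,p7},{p1,p4,p7},{p2,p3,p4}}
  A135: {{p2,p4},{p2,p3,p4}}
  A145: {{p2,p4},{p2,p3,p4}}
  A234: {{p4},{p1,p4},{p2,p4},{p3,p4},{p4,p7},{p1,p4,p7},{p2,p3,p4}} {{p1,p2,p3}}
  A235: {{p2,p3},{p2,p4},{p1,p2,p3},{p2,p3,p4}}
  A245: {{p1,p2},{p1,p2,p3}} {{p2,p4},{p2,p3,p4}}
  A345: {{p2,p4},{p2,p3,p4}} {{p1,p2,p3}} {{p3,p6,p7}}
  A1234: {{p4},{p1,p4},{p2,p4},{p3,p4},{p4,p7},{p1,p4,p7},{p2,p3,p4}}
  A1235: {{p2,p4},{p2,p3,p4}}
  A1245: {{p2,p4},{p2,p3,p4}}
  A1345: {{p2,p4},{p2,p3,p4}}
  A2345: {{p2,p4},{p2,p3,p4}} {{p1,p2,p3}}
  A12345: {{p2,p4},{p2,p3,p4}}
C dims 7,18,14,6; δ0: rk 6, SNF 1^6; δ1: rk 9, SNF 1^9; δ2: rk 5, SNF 1^5
Ȟ^0: (7−6)−0=1 ⇒ Z
Ȟ^1: (18−9)−6=3 ⇒ Z^3
Ȟ^2: (14−5)−9=0 ⇒ 0

Ȟ^0 ≅ Z, Ȟ^1 ≅ Z^3 and Ȟ^2 ≅ 0


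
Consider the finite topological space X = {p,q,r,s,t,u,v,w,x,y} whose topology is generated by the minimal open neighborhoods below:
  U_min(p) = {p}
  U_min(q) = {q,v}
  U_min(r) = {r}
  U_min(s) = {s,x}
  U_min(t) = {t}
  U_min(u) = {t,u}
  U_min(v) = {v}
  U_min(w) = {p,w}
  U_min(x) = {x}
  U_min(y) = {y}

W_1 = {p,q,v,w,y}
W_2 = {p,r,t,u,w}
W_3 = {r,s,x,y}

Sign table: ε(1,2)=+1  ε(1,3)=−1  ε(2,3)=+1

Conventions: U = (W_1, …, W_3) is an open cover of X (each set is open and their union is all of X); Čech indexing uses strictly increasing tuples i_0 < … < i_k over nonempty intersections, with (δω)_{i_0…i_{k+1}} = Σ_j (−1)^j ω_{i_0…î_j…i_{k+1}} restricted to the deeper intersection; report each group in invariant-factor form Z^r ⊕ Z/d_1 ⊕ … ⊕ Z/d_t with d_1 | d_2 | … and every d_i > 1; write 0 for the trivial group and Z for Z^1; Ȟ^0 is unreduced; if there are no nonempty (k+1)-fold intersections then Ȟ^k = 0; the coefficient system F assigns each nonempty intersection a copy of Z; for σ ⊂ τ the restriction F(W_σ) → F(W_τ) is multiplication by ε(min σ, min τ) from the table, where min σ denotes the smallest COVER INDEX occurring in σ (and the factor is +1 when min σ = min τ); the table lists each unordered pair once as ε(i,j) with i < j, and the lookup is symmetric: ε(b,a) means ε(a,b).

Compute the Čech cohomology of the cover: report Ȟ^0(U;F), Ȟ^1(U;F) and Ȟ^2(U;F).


Ȟ^0(U;F) ≅ 0, Ȟ^1(U;F) ≅ Z/2, Ȟ^2(U;F) ≅ 0

intersection data:
  W12={p,w} W13={y} W23={r}
C dims 3,3; δ0: rk 3, SNF 1^2·2
Ȟ^0 = (3 − 3) − 0 = 0, so Ȟ^0 ≅ 0
Ȟ^1 = (3 − 0) − 3 = 0 plus torsion [2], so Ȟ^1 ≅ Z/2
Ȟ^2 = (0 − 0) − 0 = 0, so Ȟ^2 ≅ 0


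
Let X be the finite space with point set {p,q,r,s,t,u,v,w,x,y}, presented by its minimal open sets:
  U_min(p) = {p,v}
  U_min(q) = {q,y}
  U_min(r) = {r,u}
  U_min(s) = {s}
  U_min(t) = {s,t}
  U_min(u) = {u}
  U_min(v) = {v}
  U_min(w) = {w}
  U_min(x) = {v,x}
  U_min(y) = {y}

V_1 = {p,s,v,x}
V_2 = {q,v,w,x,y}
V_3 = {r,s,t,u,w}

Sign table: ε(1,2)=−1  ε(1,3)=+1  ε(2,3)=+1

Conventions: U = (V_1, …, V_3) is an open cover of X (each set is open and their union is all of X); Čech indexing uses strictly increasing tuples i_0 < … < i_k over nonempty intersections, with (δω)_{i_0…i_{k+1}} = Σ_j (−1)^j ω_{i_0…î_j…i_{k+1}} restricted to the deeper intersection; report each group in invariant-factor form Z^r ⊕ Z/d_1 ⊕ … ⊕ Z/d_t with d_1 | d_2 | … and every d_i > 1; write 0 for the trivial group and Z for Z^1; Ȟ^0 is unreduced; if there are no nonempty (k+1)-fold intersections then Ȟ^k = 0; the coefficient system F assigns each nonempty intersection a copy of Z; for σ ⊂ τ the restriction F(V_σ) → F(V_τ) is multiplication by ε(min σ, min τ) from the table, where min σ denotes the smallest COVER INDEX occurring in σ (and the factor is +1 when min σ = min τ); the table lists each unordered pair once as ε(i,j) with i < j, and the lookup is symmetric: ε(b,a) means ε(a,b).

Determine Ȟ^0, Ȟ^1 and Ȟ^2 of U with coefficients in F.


nonempty intersections:
  V12={v,x} V13={s} V23={w}
C dims 3,3; δ0: rk 3, SNF 1^2·2
Ȟ^0: (3−3)−0=0 ⇒ 0
Ȟ^1: (3−0)−3=0 plus torsion [2] ⇒ Z/2
Ȟ^2: (0−0)−0=0 ⇒ 0

Ȟ^0 = 0,  Ȟ^1 = Z/2,  Ȟ^2 = 0


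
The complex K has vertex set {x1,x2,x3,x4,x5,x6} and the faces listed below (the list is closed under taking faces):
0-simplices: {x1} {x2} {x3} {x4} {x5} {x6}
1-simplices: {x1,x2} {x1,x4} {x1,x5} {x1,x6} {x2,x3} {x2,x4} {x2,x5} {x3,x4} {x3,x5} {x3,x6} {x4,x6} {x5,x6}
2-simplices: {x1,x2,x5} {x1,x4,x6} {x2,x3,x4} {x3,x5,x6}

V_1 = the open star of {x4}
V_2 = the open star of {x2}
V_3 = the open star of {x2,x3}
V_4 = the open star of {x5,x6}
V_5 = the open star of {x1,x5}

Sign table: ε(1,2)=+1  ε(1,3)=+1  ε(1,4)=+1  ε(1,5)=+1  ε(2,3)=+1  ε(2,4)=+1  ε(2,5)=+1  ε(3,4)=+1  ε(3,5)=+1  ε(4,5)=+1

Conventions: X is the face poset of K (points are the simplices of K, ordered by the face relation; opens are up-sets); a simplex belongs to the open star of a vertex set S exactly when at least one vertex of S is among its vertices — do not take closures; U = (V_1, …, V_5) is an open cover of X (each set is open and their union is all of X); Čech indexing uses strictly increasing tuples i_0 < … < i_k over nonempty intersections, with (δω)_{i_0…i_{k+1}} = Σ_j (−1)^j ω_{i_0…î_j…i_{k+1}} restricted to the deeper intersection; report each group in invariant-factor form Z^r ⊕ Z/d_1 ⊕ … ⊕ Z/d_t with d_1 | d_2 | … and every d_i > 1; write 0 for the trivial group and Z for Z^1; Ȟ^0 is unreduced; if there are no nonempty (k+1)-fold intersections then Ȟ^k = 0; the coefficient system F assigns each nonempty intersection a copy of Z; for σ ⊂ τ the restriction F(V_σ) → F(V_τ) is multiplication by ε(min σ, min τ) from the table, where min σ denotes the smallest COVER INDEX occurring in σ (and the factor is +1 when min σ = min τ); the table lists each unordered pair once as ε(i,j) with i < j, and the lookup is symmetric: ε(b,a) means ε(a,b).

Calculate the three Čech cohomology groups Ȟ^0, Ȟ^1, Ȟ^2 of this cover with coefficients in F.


Ȟ^0 = Z,  Ȟ^1 = Z,  Ȟ^2 = 0

nerve simplices:
  V1={{x4},{x1,x4},{x2,x4},{x3,x4},{x4,x6},{x1,x4,x6},{x2,x3,x4}} V2={{x2},{x1,x2},{x2,x3},{x2,x4},{x2,x5},{x1,x2,x5},{x2,x3,x4}} V3={{x2},{x3},{x1,x2},{x2,x3},{x2,x4},{x2,x5},{x3,x4},{x3,x5},{x3,x6},{x1,x2,x5},{x2,x3,x4},{x3,x5,x6}} V4={{x5},{x6},{x1,x5},{x1,x6},{x2,x5},{x3,x5},{x3,x6},{x4,x6},{x5,x6},{x1,x2,x5},{x1,x4,x6},{x3,x5,x6}} V5={{x1},{x5},{x1,x2},{x1,x4},{x1,x5},{x1,x6},{x2,x5},{x3,x5},{x5,x6},{x1,x2,x5},{x1,x4,x6},{x3,x5,x6}}
  V12={{x2,x4},{x2,x3,x4}} V13={{x2,x4},{x3,x4},{x2,x3,x4}} V14={{x4,x6},{x1,x4,x6}} V15={{x1,x4},{x1,x4,x6}} V23={{x2},{x1,x2},{x2,x3},{x2,x4},{x2,x5},{x1,x2,x5},{x2,x3,x4}} V24={{x2,x5},{x1,x2,x5}} V25={{x1,x2},{x2,x5},{x1,x2,x5}} V34={{x2,x5},{x3,x5},{x3,x6},{x1,x2,x5},{x3,x5,x6}} V35={{x1,x2},{x2,x5},{x3,x5},{x1,x2,x5},{x3,x5,x6}} V45={{x5},{x1,x5},{x1,x6},{x2,x5},{x3,x5},{x5,x6},{x1,x2,x5},{x1,x4,x6},{x3,x5,x6}}
  V123={{x2,x4},{x2,x3,x4}} V145={{x1,x4,x6}} V234={{x2,x5},{x1,x2,x5}} V235={{x1,x2},{x2,x5},{x1,x2,x5}} V245={{x2,x5},{x1,x2,x5}} V345={{x2,x5},{x3,x5},{x1,x2,x5},{x3,x5,x6}}
  V2345={{x2,x5},{x1,x2,x5}}
C dims 5,10,6,1; δ0: rk 4, SNF 1^4; δ1: rk 5, SNF 1^5; δ2: rk 1, SNF 1^1
degree 0: 5−4−0 = 1 → Ȟ^0 ≅ Z
degree 1: 10−5−4 = 1 → Ȟ^1 ≅ Z
degree 2: 6−1−5 = 0 → Ȟ^2 ≅ 0


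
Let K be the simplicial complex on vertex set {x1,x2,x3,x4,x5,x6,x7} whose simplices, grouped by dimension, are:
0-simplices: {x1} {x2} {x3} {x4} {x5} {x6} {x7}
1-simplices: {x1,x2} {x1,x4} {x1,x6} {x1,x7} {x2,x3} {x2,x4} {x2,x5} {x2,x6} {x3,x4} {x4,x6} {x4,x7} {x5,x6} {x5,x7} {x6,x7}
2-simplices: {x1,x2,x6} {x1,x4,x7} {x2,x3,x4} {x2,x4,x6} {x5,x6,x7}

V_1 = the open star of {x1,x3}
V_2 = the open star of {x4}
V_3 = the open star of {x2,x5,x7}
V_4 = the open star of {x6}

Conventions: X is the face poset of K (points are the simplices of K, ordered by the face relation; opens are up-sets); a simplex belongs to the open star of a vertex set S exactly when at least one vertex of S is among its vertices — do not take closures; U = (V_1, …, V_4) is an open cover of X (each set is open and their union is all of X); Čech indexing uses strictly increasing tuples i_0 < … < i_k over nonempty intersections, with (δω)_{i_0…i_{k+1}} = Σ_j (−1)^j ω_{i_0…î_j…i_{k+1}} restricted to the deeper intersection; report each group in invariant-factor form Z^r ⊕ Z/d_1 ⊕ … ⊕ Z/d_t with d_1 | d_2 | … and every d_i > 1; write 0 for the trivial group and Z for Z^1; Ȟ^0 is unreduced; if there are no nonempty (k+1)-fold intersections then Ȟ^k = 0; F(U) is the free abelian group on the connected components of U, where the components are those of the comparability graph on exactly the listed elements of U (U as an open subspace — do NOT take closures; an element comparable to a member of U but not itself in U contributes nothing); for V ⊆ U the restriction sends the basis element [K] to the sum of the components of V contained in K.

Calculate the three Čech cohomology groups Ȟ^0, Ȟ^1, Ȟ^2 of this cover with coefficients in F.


cover nerve:
  V1={{x1},{x3},{x1,x2},{x1,x4},{x1,x6},{x1,x7},{x2,x3},{x3,x4},{x1,x2,x6},{x1,x4,x7},{x2,x3,x4}} V2={{x4},{x1,x4},{x2,x4},{x3,x4},{x4,x6},{x4,x7},{x1,x4,x7},{x2,x3,x4},{x2,x4,x6}} V3={{x2},{x5},{x7},{x1,x2},{x1,x7},{x2,x3},{x2,x4},{x2,x5},{x2,x6},{x4,x7},{x5,x6},{x5,x7},{x6,x7},{x1,x2,x6},{x1,x4,x7},{x2,x3,x4},{x2,x4,x6},{x5,x6,x7}} V4={{x6},{x1,x6},{x2,x6},{x4,x6},{x5,x6},{x6,x7},{x1,x2,x6},{x2,x4,x6},{x5,x6,x7}}
  V12={{x1,x4},{x3,x4},{x1,x4,x7},{x2,x3,x4}} V13={{x1,x2},{x1,x7},{x2,x3},{x1,x2,x6},{x1,x4,x7},{x2,x3,x4}} V14={{x1,x6},{x1,x2,x6}} V23={{x2,x4},{x4,x7},{x1,x4,x7},{x2,x3,x4},{x2,x4,x6}} V24={{x4,x6},{x2,x4,x6}} V34={{x2,x6},{x5,x6},{x6,x7},{x1,x2,x6},{x2,x4,x6},{x5,x6,x7}}
  V123={{x1,x4,x7},{x2,x3,x4}} V134={{x1,x2,x6}} V234={{x2,x4,x6}}
components per intersection:
  V1: {{x1},{x1,x2},{x1,x4},{x1,x6},{x1,x7},{x1,x2,x6},{x1,x4,x7}} {{x3},{x2,x3},{x3,x4},{x2,x3,x4}}
  V2: {{x4},{x1,x4},{x2,x4},{x3,x4},{x4,x6},{x4,x7},{x1,x4,x7},{x2,x3,x4},{x2,x4,x6}}
  V3: {{x2},{x5},{x7},{x1,x2},{x1,x7},{x2,x3},{x2,x4},{x2,x5},{x2,x6},{x4,x7},{x5,x6},{x5,x7},{x6,x7},{x1,x2,x6},{x1,x4,x7},{x2,x3,x4},{x2,x4,x6},{x5,x6,x7}}
  V4: {{x6},{x1,x6},{x2,x6},{x4,x6},{x5,x6},{x6,x7},{x1,x2,x6},{x2,x4,x6},{x5,x6,x7}}
  V12: {{x1,x4},{x1,x4,x7}} {{x3,x4},{x2,x3,x4}}
  V13: {{x1,x2},{x1,x2,x6}} {{x1,x7},{x1,x4,x7}} {{x2,x3},{x2,x3,x4}}
  V14: {{x1,x6},{x1,x2,x6}}
  V23: {{x2,x4},{x2,x3,x4},{x2,x4,x6}} {{x4,x7},{x1,x4,x7}}
  V24: {{x4,x6},{x2,x4,x6}}
  V34: {{x2,x6},{x1,x2,x6},{x2,x4,x6}} {{x5,x6},{x6,x7},{x5,x6,x7}}
  V123: {{x1,x4,x7}} {{x2,x3,x4}}
  V134: {{x1,x2,x6}}
  V234: {{x2,x4,x6}}
C dims 5,11,4; δ0: rk 4, SNF 1^4; δ1: rk 4, SNF 1^4
Ȟ^0: (5−4)−0=1 ⇒ Z
Ȟ^1: (11−4)−4=3 ⇒ Z^3
Ȟ^2: (4−0)−4=0 ⇒ 0

Ȟ^0 = Z, Ȟ^1 = Z^3, Ȟ^2 = 0


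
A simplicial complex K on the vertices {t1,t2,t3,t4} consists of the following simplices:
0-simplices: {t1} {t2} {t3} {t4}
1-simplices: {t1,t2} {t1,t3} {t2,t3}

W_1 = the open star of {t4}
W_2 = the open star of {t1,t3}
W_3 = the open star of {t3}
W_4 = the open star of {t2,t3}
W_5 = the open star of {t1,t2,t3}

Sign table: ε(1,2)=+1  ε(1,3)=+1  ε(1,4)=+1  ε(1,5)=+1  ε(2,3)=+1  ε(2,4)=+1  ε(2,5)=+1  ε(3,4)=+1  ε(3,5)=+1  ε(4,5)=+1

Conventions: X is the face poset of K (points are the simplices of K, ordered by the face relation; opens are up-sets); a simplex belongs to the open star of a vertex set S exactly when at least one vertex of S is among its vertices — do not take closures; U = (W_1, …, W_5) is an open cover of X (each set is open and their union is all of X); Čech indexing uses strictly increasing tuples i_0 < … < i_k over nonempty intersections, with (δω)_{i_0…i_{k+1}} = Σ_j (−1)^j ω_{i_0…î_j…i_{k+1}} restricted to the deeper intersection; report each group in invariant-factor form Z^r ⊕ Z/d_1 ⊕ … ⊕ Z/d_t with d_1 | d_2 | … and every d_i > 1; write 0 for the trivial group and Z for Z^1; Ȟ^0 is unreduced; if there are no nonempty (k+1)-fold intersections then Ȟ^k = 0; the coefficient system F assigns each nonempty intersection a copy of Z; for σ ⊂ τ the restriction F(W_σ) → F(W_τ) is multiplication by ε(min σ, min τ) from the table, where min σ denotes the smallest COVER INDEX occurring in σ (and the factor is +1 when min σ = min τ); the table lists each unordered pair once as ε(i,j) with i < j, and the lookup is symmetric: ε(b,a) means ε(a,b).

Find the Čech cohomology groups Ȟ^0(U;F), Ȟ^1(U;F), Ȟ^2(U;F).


nonempty intersections:
  W1={{t4}} W2={{t1},{t3},{t1,t2},{t1,t3},{t2,t3}} W3={{t3},{t1,t3},{t2,t3}} W4={{t2},{t3},{t1,t2},{t1,t3},{t2,t3}} W5={{t1},{t2},{t3},{t1,t2},{t1,t3},{t2,t3}}
  W23={{t3},{t1,t3},{t2,t3}} W24={{t3},{t1,t2},{t1,t3},{t2,t3}} W25={{t1},{t3},{t1,t2},{t1,t3},{t2,t3}} W34={{t3},{t1,t3},{t2,t3}} W35={{t3},{t1,t3},{t2,t3}} W45={{t2},{t3},{t1,t2},{t1,t3},{t2,t3}}
  W234={{t3},{t1,t3},{t2,t3}} W235={{t3},{t1,t3},{t2,t3}} W245={{t3},{t1,t2},{t1,t3},{t2,t3}} W345={{t3},{t1,t3},{t2,t3}}
  W2345={{t3},{t1,t3},{t2,t3}}
C dims 5,6,4,1; δ0: rk 3, SNF 1^3; δ1: rk 3, SNF 1^3; δ2: rk 1, SNF 1^1
Ȟ^0: (5−3)−0=2 ⇒ Z^2
Ȟ^1: (6−3)−3=0 ⇒ 0
Ȟ^2: (4−1)−3=0 ⇒ 0

Ȟ^0(U;F) ≅ Z^2,  Ȟ^1(U;F) ≅ 0,  Ȟ^2(U;F) ≅ 0


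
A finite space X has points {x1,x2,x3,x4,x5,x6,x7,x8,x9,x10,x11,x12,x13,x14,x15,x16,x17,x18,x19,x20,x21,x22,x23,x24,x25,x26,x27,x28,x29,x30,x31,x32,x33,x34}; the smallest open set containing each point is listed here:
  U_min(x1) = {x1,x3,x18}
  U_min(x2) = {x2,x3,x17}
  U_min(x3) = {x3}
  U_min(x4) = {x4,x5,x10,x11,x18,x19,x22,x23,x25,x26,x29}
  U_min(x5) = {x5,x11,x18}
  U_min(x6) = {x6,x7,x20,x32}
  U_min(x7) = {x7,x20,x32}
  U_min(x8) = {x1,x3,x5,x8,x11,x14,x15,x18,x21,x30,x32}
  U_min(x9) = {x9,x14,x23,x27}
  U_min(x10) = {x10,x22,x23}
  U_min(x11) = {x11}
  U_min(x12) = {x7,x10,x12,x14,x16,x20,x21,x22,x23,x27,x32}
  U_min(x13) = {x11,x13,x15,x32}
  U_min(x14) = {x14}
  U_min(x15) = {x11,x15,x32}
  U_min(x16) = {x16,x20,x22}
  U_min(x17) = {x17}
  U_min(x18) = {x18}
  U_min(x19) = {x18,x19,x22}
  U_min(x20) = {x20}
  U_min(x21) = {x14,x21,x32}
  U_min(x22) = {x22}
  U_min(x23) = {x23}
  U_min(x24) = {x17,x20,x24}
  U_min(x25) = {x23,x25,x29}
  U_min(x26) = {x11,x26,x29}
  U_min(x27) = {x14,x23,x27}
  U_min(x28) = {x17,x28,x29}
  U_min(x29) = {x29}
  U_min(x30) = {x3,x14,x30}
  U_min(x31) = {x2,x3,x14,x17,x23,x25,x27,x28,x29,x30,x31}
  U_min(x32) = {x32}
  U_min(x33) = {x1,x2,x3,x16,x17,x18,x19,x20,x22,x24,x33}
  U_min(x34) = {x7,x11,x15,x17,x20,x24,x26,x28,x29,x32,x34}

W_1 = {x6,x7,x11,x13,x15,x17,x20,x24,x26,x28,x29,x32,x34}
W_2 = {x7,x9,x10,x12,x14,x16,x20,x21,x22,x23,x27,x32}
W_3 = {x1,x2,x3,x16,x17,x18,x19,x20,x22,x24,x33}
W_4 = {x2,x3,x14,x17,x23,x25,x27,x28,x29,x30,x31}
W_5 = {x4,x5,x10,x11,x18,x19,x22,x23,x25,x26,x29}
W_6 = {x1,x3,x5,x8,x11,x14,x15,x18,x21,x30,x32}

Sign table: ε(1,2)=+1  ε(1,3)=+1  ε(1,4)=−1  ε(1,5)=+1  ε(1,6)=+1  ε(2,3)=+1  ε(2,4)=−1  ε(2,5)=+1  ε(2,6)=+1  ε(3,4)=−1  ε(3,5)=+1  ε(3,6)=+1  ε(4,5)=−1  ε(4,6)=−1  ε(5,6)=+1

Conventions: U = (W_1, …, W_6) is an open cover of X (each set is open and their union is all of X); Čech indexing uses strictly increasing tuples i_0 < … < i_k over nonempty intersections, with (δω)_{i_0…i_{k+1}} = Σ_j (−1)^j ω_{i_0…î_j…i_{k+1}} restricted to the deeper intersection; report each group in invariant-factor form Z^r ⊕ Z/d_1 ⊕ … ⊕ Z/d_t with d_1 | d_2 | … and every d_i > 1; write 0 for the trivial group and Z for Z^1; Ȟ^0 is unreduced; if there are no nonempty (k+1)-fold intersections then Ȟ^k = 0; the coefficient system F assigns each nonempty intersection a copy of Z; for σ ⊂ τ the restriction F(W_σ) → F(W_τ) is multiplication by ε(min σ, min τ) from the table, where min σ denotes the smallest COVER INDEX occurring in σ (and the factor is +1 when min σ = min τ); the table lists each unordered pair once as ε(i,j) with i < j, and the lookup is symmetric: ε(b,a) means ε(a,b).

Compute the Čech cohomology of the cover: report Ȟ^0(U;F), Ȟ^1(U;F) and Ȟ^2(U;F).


Ȟ^0(U;F) ≅ Z; Ȟ^1(U;F) ≅ 0; Ȟ^2(U;F) ≅ Z/2

nonempty overlaps:
  W12={x7,x20,x32} W13={x17,x20,x24} W14={x17,x28,x29} W15={x11,x26,x29} W16={x11,x15,x32} W23={x16,x20,x22} W24={x14,x23,x27} W25={x10,x22,x23} W26={x14,x21,x32} W34={x2,x3,x17} W35={x18,x19,x22} W36={x1,x3,x18} W45={x23,x25,x29} W46={x3,x14,x30} W56={x5,x11,x18}
  W123={x20} W126={x32} W134={x17} W145={x29} W156={x11} W235={x22} W245={x23} W246={x14} W346={x3} W356={x18}
C dims 6,15,10; δ0: rk 5, SNF 1^5; δ1: rk 10, SNF 1^9·2
degree 0: 6−5−0 = 1 → Ȟ^0 ≅ Z
degree 1: 15−10−5 = 0 → Ȟ^1 ≅ 0
degree 2: 10−0−10 = 0 plus torsion [2] → Ȟ^2 ≅ Z/2


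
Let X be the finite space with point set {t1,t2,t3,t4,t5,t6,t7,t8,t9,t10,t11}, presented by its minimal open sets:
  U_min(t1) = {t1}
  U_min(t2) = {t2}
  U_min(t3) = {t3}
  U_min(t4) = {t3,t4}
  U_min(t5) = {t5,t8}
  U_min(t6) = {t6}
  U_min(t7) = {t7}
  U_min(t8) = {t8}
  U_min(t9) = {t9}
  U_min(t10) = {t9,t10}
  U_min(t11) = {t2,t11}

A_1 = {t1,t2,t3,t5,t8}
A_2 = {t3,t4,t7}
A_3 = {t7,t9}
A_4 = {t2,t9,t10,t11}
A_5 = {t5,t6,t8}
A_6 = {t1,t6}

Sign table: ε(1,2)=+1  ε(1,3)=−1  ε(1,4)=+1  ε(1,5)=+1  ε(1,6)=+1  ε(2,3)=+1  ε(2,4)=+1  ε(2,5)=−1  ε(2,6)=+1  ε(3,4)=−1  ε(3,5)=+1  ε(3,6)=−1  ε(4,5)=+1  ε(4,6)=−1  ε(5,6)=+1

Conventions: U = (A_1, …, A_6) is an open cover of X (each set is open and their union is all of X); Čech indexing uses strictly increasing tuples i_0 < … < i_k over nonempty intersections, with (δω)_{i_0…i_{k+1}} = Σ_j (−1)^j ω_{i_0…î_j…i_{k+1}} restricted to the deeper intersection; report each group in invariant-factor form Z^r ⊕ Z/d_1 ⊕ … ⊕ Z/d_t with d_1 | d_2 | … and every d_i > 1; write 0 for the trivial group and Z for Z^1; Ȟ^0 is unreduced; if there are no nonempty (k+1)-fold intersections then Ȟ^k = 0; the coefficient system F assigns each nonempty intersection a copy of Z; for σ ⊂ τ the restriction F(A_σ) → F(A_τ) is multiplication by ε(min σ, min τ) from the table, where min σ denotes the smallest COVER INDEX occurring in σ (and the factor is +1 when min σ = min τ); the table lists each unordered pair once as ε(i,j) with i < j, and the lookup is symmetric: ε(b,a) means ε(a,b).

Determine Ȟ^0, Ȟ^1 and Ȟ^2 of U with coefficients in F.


Ȟ^0 ≅ 0; Ȟ^1 ≅ Z ⊕ Z/2; Ȟ^2 ≅ 0

nonempty overlaps:
  A12={t3} A14={t2} A15={t5,t8} A16={t1} A23={t7} A34={t9} A56={t6}
C dims 6,7; δ0: rk 6, SNF 1^5·2
degree 0: 6−6−0 = 0 → Ȟ^0 ≅ 0
degree 1: 7−0−6 = 1 plus torsion [2] → Ȟ^1 ≅ Z ⊕ Z/2
degree 2: 0−0−0 = 0 → Ȟ^2 ≅ 0


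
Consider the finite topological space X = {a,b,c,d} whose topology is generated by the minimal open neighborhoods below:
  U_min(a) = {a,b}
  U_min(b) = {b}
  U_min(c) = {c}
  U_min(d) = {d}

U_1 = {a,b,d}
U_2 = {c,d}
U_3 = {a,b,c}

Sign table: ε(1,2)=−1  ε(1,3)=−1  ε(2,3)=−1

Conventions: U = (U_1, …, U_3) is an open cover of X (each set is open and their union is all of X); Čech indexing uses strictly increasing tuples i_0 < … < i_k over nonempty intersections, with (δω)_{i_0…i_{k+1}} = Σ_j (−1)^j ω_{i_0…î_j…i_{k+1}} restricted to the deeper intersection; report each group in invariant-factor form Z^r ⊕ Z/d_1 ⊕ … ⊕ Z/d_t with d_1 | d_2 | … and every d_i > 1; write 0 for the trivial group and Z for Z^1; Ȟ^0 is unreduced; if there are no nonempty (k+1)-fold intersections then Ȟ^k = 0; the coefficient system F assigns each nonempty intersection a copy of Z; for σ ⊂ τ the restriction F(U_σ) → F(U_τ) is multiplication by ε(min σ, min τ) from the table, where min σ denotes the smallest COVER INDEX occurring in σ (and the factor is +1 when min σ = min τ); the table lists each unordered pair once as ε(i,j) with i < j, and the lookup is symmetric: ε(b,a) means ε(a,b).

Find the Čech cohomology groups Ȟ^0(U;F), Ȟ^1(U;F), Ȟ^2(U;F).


Ȟ^0 ≅ 0,  Ȟ^1 ≅ Z/2,  Ȟ^2 ≅ 0

nerve simplices:
  U12={d} U13={a,b} U23={c}
C dims 3,3; δ0: rk 3, SNF 1^2·2
degree 0: 3−3−0 = 0 → Ȟ^0 ≅ 0
degree 1: 3−0−3 = 0 plus torsion [2] → Ȟ^1 ≅ Z/2
degree 2: 0−0−0 = 0 → Ȟ^2 ≅ 0


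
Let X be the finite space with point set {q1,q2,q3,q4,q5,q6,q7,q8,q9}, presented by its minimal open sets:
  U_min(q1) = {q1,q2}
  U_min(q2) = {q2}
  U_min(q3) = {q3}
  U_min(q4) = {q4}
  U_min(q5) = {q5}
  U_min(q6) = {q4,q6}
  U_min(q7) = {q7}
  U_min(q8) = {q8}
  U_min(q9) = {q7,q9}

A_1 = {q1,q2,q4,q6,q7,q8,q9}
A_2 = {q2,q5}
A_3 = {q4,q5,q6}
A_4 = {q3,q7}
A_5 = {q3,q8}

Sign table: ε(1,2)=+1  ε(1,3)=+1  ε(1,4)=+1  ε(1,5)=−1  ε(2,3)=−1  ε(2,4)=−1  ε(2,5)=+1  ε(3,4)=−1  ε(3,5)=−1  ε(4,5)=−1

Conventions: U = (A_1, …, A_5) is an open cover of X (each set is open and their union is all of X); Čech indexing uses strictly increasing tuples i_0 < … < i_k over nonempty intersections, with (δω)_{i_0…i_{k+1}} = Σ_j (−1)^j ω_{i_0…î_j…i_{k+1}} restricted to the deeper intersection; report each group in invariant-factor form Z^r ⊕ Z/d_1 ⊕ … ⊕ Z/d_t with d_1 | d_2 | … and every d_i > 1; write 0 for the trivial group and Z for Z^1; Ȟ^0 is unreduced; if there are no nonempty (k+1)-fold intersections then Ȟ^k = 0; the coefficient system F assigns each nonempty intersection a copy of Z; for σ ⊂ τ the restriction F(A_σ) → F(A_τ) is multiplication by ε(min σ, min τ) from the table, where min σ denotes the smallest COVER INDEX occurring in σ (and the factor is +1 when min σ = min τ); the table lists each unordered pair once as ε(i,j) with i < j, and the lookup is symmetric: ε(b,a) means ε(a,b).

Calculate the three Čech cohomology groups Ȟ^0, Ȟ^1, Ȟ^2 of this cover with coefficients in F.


intersection data:
  A12={q2} A13={q4,q6} A14={q7} A15={q8} A23={q5} A45={q3}
C dims 5,6; δ0: rk 5, SNF 1^4·2
Ȟ^0 = (5 − 5) − 0 = 0, so Ȟ^0 ≅ 0
Ȟ^1 = (6 − 0) − 5 = 1 plus torsion [2], so Ȟ^1 ≅ Z ⊕ Z/2
Ȟ^2 = (0 − 0) − 0 = 0, so Ȟ^2 ≅ 0

Ȟ^0 = 0; Ȟ^1 = Z ⊕ Z/2; Ȟ^2 = 0


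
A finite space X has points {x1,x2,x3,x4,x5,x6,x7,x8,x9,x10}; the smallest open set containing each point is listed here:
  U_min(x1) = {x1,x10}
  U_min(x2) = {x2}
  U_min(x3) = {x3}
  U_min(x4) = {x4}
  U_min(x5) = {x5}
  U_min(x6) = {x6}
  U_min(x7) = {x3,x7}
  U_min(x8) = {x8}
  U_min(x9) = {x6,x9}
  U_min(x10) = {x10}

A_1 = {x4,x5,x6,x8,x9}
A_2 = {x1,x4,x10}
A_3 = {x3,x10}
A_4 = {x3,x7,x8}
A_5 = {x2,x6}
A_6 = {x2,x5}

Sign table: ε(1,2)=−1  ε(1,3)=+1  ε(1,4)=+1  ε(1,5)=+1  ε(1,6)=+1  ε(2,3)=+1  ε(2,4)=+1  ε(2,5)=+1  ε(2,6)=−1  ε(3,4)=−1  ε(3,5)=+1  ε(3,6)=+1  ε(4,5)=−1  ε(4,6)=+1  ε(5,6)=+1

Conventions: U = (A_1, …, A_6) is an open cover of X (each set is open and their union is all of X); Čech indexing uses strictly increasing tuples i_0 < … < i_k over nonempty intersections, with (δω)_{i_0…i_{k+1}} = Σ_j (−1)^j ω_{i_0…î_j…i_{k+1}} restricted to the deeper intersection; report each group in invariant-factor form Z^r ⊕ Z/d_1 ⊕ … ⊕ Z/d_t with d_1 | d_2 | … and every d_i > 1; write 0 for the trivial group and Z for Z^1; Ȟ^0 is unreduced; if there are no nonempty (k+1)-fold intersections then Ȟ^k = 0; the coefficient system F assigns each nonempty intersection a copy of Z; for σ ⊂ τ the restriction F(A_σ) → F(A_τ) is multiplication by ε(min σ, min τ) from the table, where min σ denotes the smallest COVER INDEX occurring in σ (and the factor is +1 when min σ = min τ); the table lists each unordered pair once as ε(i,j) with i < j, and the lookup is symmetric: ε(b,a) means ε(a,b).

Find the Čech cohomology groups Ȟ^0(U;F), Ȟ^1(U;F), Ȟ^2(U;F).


Ȟ^0 = Z; Ȟ^1 = Z^2; Ȟ^2 = 0

nonempty overlaps:
  A12={x4} A14={x8} A15={x6} A16={x5} A23={x10} A34={x3} A56={x2}
C dims 6,7; δ0: rk 5, SNF 1^5
degree 0: 6−5−0 = 1 → Ȟ^0 ≅ Z
degree 1: 7−0−5 = 2 → Ȟ^1 ≅ Z^2
degree 2: 0−0−0 = 0 → Ȟ^2 ≅ 0
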